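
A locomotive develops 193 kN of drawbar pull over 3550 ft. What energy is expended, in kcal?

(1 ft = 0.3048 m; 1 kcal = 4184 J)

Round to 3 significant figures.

4.99×10⁴ kcal

193 kN × 1000 = 193000 N
3550 ft × 0.3048 = 1082.04 m
W = F × d = 193000 N × 1082.04 m = 2.08834×10⁸ J
2.08834×10⁸ J ÷ (4184 J/kcal) = 49912.5 kcal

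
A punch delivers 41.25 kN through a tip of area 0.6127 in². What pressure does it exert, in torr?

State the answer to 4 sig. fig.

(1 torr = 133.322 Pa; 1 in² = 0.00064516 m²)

41.25 kN × 1000 → 41250 N
0.6127 in² × 0.00064516 → 3.9529×10⁻⁴ m²
P = F / A = 41250 N / 3.9529×10⁻⁴ m² = 1.04354×10⁸ Pa
1.04354×10⁸ Pa ÷ (133.322 Pa/torr) = 782722 torr

7.827×10⁵ torr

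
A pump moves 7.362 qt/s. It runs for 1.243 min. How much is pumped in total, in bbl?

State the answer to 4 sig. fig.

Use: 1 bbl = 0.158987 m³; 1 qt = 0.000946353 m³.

7.362 qt/s → 0.00696705 m³/s
1.243 min → 74.58 s
V = Q × t = 0.00696705 × 74.58 = 0.519603 m³
In bbl: 0.519603 / 0.158987 = 3.26821 bbl

3.268 bbl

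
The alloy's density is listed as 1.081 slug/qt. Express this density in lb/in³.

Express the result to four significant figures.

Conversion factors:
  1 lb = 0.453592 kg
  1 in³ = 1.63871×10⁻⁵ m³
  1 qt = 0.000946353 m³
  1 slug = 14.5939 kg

1.081 slug/qt × 14.5939 kg/slug ÷ 0.000946353 m³/qt = 16670.3 kg/m³
16670.3 kg/m³ ÷ 0.453592 kg/lb × 1.63871×10⁻⁵ m³/in³ = 0.602255 lb/in³

0.6023 lb/in³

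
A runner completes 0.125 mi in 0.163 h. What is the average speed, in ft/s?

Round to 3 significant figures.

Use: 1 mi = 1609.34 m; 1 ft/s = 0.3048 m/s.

0.125 mi × 1609.34 → 201.168 m
0.163 h × 3600 → 586.8 s
v = d / t = 201.168 m / 586.8 s = 0.342822 m/s
0.342822 m/s ÷ (0.3048 m/s/ft/s) = 1.12474 ft/s

1.12 ft/s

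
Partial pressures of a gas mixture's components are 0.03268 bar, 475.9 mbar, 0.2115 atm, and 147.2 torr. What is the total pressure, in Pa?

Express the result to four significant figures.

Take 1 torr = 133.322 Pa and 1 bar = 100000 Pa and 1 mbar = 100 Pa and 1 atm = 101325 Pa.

0.03268 bar × 100000 = 3268 Pa
475.9 mbar × 100 = 47590 Pa
0.2115 atm × 101325 = 21430.2 Pa
147.2 torr × 133.322 = 19625 Pa
Sum: 3268 + 47590 + 21430.2 + 19625 = 91913.2 Pa

9.191×10⁴ Pa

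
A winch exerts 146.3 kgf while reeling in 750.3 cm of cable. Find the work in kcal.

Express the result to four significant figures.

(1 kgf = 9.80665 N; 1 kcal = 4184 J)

146.3 kgf × 9.80665 = 1434.71 N
750.3 cm × 0.01 = 7.503 m
W = F × d = 1434.71 N × 7.503 m = 10764.6 J
10764.6 J ÷ (4184 J/kcal) = 2.5728 kcal

2.573 kcal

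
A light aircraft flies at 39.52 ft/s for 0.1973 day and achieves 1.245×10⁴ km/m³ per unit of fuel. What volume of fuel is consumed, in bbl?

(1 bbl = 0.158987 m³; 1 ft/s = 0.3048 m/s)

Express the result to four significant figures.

39.52 ft/s → 12.0457 m/s
0.1973 day → 17046.7 s
d = v × t = 12.0457 × 17046.7 = 205339 m
1.245×10⁴ km/m³ → 1.245×10⁷ m/m³
V = d / (distance per unit fuel) = 205339 / 1.245×10⁷ = 0.0164931 m³
In bbl: 0.0164931 / 0.158987 = 0.103739 bbl

0.1037 bbl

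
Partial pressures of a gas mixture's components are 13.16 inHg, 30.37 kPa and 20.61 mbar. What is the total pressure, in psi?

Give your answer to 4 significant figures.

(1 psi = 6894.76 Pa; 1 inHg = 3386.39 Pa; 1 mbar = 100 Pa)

11.17 psi

13.16 inHg × 3386.39 → 44564.9 Pa
30.37 kPa × 1000 → 30370 Pa
20.61 mbar × 100 → 2061 Pa
Combined: 44564.9 + 30370 + 2061 = 76995.9 Pa
In psi: 76995.9 / 6894.76 = 11.1673 psi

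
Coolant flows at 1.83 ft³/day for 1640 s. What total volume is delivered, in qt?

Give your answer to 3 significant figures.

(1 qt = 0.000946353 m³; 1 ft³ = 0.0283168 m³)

1.04 qt

1.83 ft³/day → 5.99766×10⁻⁷ m³/s
V = Q × t = 5.99766×10⁻⁷ × 1640 = 9.83616×10⁻⁴ m³
In qt: 9.83616×10⁻⁴ / 0.000946353 = 1.03938 qt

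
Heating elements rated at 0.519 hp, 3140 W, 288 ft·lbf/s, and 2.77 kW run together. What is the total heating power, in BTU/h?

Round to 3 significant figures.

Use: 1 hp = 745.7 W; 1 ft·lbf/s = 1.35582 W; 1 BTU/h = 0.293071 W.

2.28×10⁴ BTU/h

0.519 hp × 745.7 → 387.018 W
3140 W (already W)
288 ft·lbf/s × 1.35582 → 390.476 W
2.77 kW × 1000 → 2770 W
Total: 387.018 + 3140 + 390.476 + 2770 = 6687.49 W
In BTU/h: 6687.49 / 0.293071 = 22818.7 BTU/h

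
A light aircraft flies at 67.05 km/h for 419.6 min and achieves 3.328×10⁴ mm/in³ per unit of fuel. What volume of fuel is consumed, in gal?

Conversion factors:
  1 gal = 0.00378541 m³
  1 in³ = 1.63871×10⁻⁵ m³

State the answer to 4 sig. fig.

67.05 km/h → 18.625 m/s
419.6 min → 25176 s
d = v × t = 18.625 × 25176 = 468903 m
3.328×10⁴ mm/in³ → 2.03087×10⁶ m/m³
V = d / (distance per unit fuel) = 468903 / 2.03087×10⁶ = 0.230888 m³
In gal: 0.230888 / 0.00378541 = 60.9942 gal

60.99 gal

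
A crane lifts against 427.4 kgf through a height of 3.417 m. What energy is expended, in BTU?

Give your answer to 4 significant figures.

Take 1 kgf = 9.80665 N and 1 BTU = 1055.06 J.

13.57 BTU

427.4 kgf × 9.80665 = 4191.36 N
W = F × d = 4191.36 N × 3.417 m = 14321.9 J
14321.9 J ÷ (1055.06 J/BTU) = 13.5745 BTU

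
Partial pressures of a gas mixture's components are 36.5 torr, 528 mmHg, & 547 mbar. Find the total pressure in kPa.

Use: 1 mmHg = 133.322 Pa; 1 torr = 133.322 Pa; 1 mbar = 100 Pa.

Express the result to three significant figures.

130 kPa

36.5 torr × 133.322 = 4866.25 Pa
528 mmHg × 133.322 = 70394 Pa
547 mbar × 100 = 54700 Pa
Sum: 4866.25 + 70394 + 54700 = 129960 Pa
In kPa: 129960 / 1000 = 129.96 kPa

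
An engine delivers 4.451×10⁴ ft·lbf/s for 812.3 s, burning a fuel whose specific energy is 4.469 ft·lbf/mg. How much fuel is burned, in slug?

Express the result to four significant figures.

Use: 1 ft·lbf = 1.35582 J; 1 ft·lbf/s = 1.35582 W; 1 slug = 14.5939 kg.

0.5544 slug

4.451×10⁴ ft·lbf/s → 60347.5 W
E = P × t = 60347.5 × 812.3 = 4.90203×10⁷ J
4.469 ft·lbf/mg → 6.05916×10⁶ J/kg
m = E / e_s = 4.90203×10⁷ / 6.05916×10⁶ = 8.09028 kg
In slug: 8.09028 / 14.5939 = 0.55436 slug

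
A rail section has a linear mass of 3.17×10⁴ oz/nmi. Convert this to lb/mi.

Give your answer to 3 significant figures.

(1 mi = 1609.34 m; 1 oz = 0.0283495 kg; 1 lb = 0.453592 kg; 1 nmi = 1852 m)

1720 lb/mi

3.17×10⁴ oz/nmi × 0.0283495 kg/oz ÷ 1852 m/nmi = 0.485248 kg/m
0.485248 kg/m ÷ 0.453592 kg/lb × 1609.34 m/mi = 1721.66 lb/mi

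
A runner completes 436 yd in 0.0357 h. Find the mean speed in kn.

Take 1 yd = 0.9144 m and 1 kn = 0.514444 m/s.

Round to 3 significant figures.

436 yd × 0.9144 = 398.678 m
0.0357 h × 3600 = 128.52 s
v = d / t = 398.678 m / 128.52 s = 3.10207 m/s
3.10207 m/s ÷ (0.514444 m/s/kn) = 6.02995 kn

6.03 kn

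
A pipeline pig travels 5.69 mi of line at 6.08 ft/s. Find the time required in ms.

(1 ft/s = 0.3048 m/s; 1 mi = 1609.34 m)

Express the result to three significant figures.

5.69 mi × 1609.34 → 9157.14 m
6.08 ft/s × 0.3048 → 1.85318 m/s
t = d / v = 9157.14 m / 1.85318 m/s = 4941.31 s
4941.31 s ÷ (0.001 s/ms) = 4.94131×10⁶ ms

4.94×10⁶ ms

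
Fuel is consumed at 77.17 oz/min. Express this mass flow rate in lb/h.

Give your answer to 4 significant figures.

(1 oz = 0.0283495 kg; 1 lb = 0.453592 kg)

289.4 lb/h

77.17 oz/min × 0.0283495 kg/oz ÷ 60 s/min = 0.0364622 kg/s
0.0364622 kg/s ÷ 0.453592 kg/lb × 3600 s/h = 289.388 lb/h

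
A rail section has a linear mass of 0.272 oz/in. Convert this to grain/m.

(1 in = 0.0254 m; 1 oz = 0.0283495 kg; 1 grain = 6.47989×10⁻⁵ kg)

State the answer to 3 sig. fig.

4690 grain/m

0.272 oz/in × 0.0283495 kg/oz ÷ 0.0254 m/in = 0.303585 kg/m
0.303585 kg/m ÷ 6.47989×10⁻⁵ kg/grain = 4685.03 grain/m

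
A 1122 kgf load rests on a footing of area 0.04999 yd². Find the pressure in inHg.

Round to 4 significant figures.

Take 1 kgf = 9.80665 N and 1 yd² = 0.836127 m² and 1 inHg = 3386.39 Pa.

77.74 inHg

1122 kgf × 9.80665 = 11003.1 N
0.04999 yd² × 0.836127 = 0.041798 m²
P = F / A = 11003.1 N / 0.041798 m² = 263245 Pa
263245 Pa ÷ (3386.39 Pa/inHg) = 77.7362 inHg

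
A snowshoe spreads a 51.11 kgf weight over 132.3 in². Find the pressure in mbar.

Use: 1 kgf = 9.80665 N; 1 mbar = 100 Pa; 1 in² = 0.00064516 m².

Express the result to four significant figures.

51.11 kgf × 9.80665 → 501.218 N
132.3 in² × 0.00064516 → 0.0853547 m²
P = F / A = 501.218 N / 0.0853547 m² = 5872.18 Pa
5872.18 Pa ÷ (100 Pa/mbar) = 58.7218 mbar

58.72 mbar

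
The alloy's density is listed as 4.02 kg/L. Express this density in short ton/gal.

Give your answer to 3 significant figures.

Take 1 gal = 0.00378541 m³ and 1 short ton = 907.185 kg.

4.02 kg/L ÷ 0.001 m³/L = 4020 kg/m³
4020 kg/m³ ÷ 907.185 kg/short ton × 0.00378541 m³/gal = 0.0167743 short ton/gal

0.0168 short ton/gal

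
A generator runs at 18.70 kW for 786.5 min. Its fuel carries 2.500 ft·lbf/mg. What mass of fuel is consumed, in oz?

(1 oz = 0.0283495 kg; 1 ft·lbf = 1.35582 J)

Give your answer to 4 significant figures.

9183 oz

18.70 kW → 18700 W
786.5 min → 47190 s
E = P × t = 18700 × 47190 = 8.82453×10⁸ J
2.500 ft·lbf/mg → 3.38955×10⁶ J/kg
m = E / e_s = 8.82453×10⁸ / 3.38955×10⁶ = 260.345 kg
In oz: 260.345 / 0.0283495 = 9183.41 oz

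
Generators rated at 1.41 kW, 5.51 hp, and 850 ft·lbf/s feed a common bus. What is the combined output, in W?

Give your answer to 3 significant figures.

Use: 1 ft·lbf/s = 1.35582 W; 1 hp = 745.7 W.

1.41 kW × 1000 = 1410 W
5.51 hp × 745.7 = 4108.81 W
850 ft·lbf/s × 1.35582 = 1152.45 W
Total: 1410 + 4108.81 + 1152.45 = 6671.26 W

6670 W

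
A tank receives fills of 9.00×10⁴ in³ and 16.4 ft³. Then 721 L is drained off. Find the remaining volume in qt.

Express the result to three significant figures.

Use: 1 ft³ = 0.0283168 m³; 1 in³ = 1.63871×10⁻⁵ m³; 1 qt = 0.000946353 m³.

9.00×10⁴ in³ × 1.63871×10⁻⁵ → 1.47484 m³
16.4 ft³ × 0.0283168 → 0.464396 m³
721 L × 0.001 → 0.721 m³
Sum: 1.47484 + 0.464396 − 0.721 = 1.21824 m³
In qt: 1.21824 / 0.000946353 = 1287.3 qt

1290 qt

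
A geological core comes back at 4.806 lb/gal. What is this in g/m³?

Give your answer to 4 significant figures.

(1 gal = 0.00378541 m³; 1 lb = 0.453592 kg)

4.806 lb/gal × 0.453592 kg/lb ÷ 0.00378541 m³/gal = 575.886 kg/m³
575.886 kg/m³ ÷ 0.001 kg/g = 575886 g/m³

5.759×10⁵ g/m³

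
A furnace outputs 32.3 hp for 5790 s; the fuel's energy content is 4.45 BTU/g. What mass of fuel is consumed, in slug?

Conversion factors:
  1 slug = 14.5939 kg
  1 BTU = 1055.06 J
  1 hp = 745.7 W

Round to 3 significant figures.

32.3 hp → 24086.1 W
E = P × t = 24086.1 × 5790 = 1.39459×10⁸ J
4.45 BTU/g → 4.69502×10⁶ J/kg
m = E / e_s = 1.39459×10⁸ / 4.69502×10⁶ = 29.7036 kg
In slug: 29.7036 / 14.5939 = 2.03534 slug

2.04 slug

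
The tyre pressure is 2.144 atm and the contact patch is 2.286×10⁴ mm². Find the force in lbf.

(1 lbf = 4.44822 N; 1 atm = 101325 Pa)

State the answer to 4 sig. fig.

2.144 atm × 101325 → 217241 Pa
2.286×10⁴ mm² × 10⁻⁶ → 0.02286 m²
F = P × A = 217241 Pa × 0.02286 m² = 4966.13 N
4966.13 N ÷ (4.44822 N/lbf) = 1116.43 lbf

1116 lbf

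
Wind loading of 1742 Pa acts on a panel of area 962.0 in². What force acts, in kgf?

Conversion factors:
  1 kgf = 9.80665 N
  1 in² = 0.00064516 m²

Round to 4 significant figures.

110.2 kgf

962.0 in² × 0.00064516 → 0.620644 m²
F = P × A = 1742 Pa × 0.620644 m² = 1081.16 N
1081.16 N ÷ (9.80665 N/kgf) = 110.248 kgf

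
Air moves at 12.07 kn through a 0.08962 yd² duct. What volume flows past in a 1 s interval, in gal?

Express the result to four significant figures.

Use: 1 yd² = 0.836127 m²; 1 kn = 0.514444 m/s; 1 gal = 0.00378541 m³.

122.9 gal

12.07 kn × 0.514444 = 6.20934 m/s
0.08962 yd² × 0.836127 = 0.0749337 m²
V = v × A × t = 6.20934 m/s × 0.0749337 m² × 1 s = 0.465289 m³
0.465289 m³ ÷ (0.00378541 m³/gal) = 122.916 gal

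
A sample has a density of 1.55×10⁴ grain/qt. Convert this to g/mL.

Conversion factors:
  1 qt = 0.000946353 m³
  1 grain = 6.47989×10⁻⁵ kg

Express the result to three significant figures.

1.55×10⁴ grain/qt × 6.47989×10⁻⁵ kg/grain ÷ 0.000946353 m³/qt = 1061.32 kg/m³
1061.32 kg/m³ ÷ 0.001 kg/g × 10⁻⁶ m³/mL = 1.06132 g/mL

1.06 g/mL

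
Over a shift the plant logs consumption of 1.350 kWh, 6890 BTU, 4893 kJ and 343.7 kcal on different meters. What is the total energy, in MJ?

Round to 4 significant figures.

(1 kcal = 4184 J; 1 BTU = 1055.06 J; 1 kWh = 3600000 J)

1.350 kWh × 3600000 → 4.86×10⁶ J
6890 BTU × 1055.06 → 7.26936×10⁶ J
4893 kJ × 1000 → 4.893×10⁶ J
343.7 kcal × 4184 → 1.43804×10⁶ J
Combined: 4.86×10⁶ + 7.26936×10⁶ + 4.893×10⁶ + 1.43804×10⁶ = 1.84604×10⁷ J
In MJ: 1.84604×10⁷ / 1000000 = 18.4604 MJ

18.46 MJ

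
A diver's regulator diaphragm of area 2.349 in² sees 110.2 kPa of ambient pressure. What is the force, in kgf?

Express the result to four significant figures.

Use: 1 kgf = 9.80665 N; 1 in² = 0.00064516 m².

110.2 kPa × 1000 = 110200 Pa
2.349 in² × 0.00064516 = 0.00151548 m²
F = P × A = 110200 Pa × 0.00151548 m² = 167.006 N
167.006 N ÷ (9.80665 N/kgf) = 17.0299 kgf

17.03 kgf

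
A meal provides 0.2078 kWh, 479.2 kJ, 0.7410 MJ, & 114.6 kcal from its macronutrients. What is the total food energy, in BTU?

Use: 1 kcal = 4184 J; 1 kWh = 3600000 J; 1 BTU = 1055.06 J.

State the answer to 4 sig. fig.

2320 BTU

0.2078 kWh × 3600000 = 748080 J
479.2 kJ × 1000 = 479200 J
0.7410 MJ × 1000000 = 741000 J
114.6 kcal × 4184 = 479486 J
Sum: 748080 + 479200 + 741000 + 479486 = 2.44777×10⁶ J
In BTU: 2.44777×10⁶ / 1055.06 = 2320.03 BTU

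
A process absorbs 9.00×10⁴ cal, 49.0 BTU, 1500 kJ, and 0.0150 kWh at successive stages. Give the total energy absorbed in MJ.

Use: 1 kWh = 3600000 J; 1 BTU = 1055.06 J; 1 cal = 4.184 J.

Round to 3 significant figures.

9.00×10⁴ cal × 4.184 → 376560 J
49.0 BTU × 1055.06 → 51697.9 J
1500 kJ × 1000 → 1.5×10⁶ J
0.0150 kWh × 3600000 → 54000 J
Sum: 376560 + 51697.9 + 1.5×10⁶ + 54000 = 1.98226×10⁶ J
In MJ: 1.98226×10⁶ / 1000000 = 1.98226 MJ

1.98 MJ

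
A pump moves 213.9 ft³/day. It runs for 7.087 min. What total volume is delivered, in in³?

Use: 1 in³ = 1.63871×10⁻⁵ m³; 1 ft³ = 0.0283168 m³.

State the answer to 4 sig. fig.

213.9 ft³/day → 7.01037×10⁻⁵ m³/s
7.087 min → 425.22 s
V = Q × t = 7.01037×10⁻⁵ × 425.22 = 0.0298095 m³
In in³: 0.0298095 / 1.63871×10⁻⁵ = 1819.08 in³

1819 in³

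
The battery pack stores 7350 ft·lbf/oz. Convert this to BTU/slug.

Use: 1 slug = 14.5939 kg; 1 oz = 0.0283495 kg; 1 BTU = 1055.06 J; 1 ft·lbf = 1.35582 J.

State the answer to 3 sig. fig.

4860 BTU/slug

7350 ft·lbf/oz × 1.35582 J/ft·lbf ÷ 0.0283495 kg/oz = 351515 J/kg
351515 J/kg ÷ 1055.06 J/BTU × 14.5939 kg/slug = 4862.26 BTU/slug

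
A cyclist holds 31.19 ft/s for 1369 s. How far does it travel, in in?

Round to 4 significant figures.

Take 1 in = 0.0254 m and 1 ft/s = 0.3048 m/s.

31.19 ft/s × 0.3048 → 9.50671 m/s
d = v × t = 9.50671 m/s × 1369 s = 13014.7 m
13014.7 m ÷ (0.0254 m/in) = 512390 in

5.124×10⁵ in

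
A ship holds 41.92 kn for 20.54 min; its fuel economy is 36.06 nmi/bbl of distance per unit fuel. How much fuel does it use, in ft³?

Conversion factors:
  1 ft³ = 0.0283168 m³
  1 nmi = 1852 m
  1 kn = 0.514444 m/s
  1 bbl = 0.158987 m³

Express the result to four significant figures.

41.92 kn → 21.5655 m/s
20.54 min → 1232.4 s
d = v × t = 21.5655 × 1232.4 = 26577.3 m
36.06 nmi/bbl → 420054 m/m³
V = d / (distance per unit fuel) = 26577.3 / 420054 = 0.0632712 m³
In ft³: 0.0632712 / 0.0283168 = 2.23441 ft³

2.234 ft³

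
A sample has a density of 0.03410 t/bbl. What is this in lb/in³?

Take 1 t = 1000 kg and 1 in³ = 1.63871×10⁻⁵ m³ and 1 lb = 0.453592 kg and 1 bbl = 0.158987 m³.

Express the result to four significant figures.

0.03410 t/bbl × 1000 kg/t ÷ 0.158987 m³/bbl = 214.483 kg/m³
214.483 kg/m³ ÷ 0.453592 kg/lb × 1.63871×10⁻⁵ m³/in³ = 0.00774871 lb/in³

0.007749 lb/in³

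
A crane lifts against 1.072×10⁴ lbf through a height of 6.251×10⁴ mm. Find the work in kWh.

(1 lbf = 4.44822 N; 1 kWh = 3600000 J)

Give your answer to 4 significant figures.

0.8280 kWh

1.072×10⁴ lbf × 4.44822 → 47684.9 N
6.251×10⁴ mm × 0.001 → 62.51 m
W = F × d = 47684.9 N × 62.51 m = 2.98078×10⁶ J
2.98078×10⁶ J ÷ (3600000 J/kWh) = 0.827994 kWh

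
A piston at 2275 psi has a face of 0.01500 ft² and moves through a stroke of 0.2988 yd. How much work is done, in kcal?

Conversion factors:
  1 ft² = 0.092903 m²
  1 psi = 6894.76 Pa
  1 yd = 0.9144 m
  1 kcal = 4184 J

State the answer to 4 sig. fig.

2275 psi → 1.56856×10⁷ Pa
0.01500 ft² → 0.00139354 m²
F = P × A = 1.56856×10⁷ × 0.00139354 = 21858.5 N
0.2988 yd → 0.273223 m
W = F × d = 21858.5 × 0.273223 = 5972.24 J
In kcal: 5972.24 / 4184 = 1.4274 kcal

1.427 kcal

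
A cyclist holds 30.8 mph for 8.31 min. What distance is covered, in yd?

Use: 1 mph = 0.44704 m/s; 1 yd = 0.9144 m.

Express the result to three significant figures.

7510 yd

30.8 mph × 0.44704 = 13.7688 m/s
8.31 min × 60 = 498.6 s
d = v × t = 13.7688 m/s × 498.6 s = 6865.12 m
6865.12 m ÷ (0.9144 m/yd) = 7507.79 yd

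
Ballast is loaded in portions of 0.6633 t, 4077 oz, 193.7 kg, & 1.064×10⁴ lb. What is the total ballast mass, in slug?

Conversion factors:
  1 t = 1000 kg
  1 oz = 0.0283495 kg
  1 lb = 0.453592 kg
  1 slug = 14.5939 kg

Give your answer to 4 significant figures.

0.6633 t × 1000 = 663.3 kg
4077 oz × 0.0283495 = 115.581 kg
193.7 kg (already kg)
1.064×10⁴ lb × 0.453592 = 4826.22 kg
Combined: 663.3 + 115.581 + 193.7 + 4826.22 = 5798.8 kg
In slug: 5798.8 / 14.5939 = 397.344 slug

397.3 slug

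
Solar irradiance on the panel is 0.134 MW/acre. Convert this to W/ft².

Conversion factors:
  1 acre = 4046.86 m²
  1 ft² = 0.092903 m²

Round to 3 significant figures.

3.08 W/ft²

0.134 MW/acre × 1000000 W/MW ÷ 4046.86 m²/acre = 33.1121 W/m²
33.1121 W/m² × 0.092903 m²/ft² = 3.07621 W/ft²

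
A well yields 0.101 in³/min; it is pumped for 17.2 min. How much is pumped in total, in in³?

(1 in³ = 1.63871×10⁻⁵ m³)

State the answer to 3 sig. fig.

0.101 in³/min → 2.7585×10⁻⁸ m³/s
17.2 min → 1032 s
V = Q × t = 2.7585×10⁻⁸ × 1032 = 2.84677×10⁻⁵ m³
In in³: 2.84677×10⁻⁵ / 1.63871×10⁻⁵ = 1.7372 in³

1.74 in³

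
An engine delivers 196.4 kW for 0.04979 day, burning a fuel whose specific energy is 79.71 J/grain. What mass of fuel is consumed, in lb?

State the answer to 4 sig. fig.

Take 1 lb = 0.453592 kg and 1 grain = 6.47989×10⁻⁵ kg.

1514 lb

196.4 kW → 196400 W
0.04979 day → 4301.86 s
E = P × t = 196400 × 4301.86 = 8.44885×10⁸ J
79.71 J/grain → 1.23011×10⁶ J/kg
m = E / e_s = 8.44885×10⁸ / 1.23011×10⁶ = 686.837 kg
In lb: 686.837 / 0.453592 = 1514.22 lb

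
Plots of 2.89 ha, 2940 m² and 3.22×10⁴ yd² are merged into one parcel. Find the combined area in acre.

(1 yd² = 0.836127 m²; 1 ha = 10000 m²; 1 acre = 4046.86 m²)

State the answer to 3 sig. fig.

14.5 acre

2.89 ha × 10000 = 28900 m²
2940 m² (already m²)
3.22×10⁴ yd² × 0.836127 = 26923.3 m²
Combined: 28900 + 2940 + 26923.3 = 58763.3 m²
In acre: 58763.3 / 4046.86 = 14.5207 acre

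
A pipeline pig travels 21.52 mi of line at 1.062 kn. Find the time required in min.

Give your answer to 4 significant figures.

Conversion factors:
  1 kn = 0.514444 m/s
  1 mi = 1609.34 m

21.52 mi × 1609.34 → 34633 m
1.062 kn × 0.514444 → 0.54634 m/s
t = d / v = 34633 m / 0.54634 m/s = 63390.9 s
63390.9 s ÷ (60 s/min) = 1056.52 min

1057 min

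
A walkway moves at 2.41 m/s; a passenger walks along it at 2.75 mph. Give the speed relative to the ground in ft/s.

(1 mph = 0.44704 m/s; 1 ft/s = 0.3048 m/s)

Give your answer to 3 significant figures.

2.41 m/s (already m/s)
2.75 mph × 0.44704 = 1.22936 m/s
Combined: 2.41 + 1.22936 = 3.63936 m/s
In ft/s: 3.63936 / 0.3048 = 11.9402 ft/s

11.9 ft/s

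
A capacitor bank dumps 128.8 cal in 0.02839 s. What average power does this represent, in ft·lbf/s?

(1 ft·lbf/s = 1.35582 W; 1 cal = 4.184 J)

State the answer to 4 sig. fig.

128.8 cal × 4.184 → 538.899 J
P = E / t = 538.899 J / 0.02839 s = 18982 W
18982 W ÷ (1.35582 W/ft·lbf/s) = 14000.4 ft·lbf/s

1.400×10⁴ ft·lbf/s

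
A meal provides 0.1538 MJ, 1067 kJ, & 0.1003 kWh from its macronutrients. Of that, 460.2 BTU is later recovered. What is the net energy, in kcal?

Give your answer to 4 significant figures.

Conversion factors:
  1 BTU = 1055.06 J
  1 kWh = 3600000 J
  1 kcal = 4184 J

262.0 kcal

0.1538 MJ × 1000000 = 153800 J
1067 kJ × 1000 = 1.067×10⁶ J
0.1003 kWh × 3600000 = 361080 J
460.2 BTU × 1055.06 = 485539 J
Net: 153800 + 1.067×10⁶ + 361080 − 485539 = 1.09634×10⁶ J
In kcal: 1.09634×10⁶ / 4184 = 262.032 kcal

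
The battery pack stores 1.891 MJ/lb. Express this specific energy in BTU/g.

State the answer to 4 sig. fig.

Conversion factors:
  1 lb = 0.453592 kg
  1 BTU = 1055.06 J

1.891 MJ/lb × 1000000 J/MJ ÷ 0.453592 kg/lb = 4.16894×10⁶ J/kg
4.16894×10⁶ J/kg ÷ 1055.06 J/BTU × 0.001 kg/g = 3.95138 BTU/g

3.951 BTU/g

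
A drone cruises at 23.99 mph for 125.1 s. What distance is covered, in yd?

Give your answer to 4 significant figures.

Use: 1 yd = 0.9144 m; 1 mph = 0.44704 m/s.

23.99 mph × 0.44704 → 10.7245 m/s
d = v × t = 10.7245 m/s × 125.1 s = 1341.63 m
1341.63 m ÷ (0.9144 m/yd) = 1467.22 yd

1467 yd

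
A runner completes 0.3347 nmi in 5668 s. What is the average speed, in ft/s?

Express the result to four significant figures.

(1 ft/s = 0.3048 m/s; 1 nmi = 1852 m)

0.3347 nmi × 1852 → 619.864 m
v = d / t = 619.864 m / 5668 s = 0.109362 m/s
0.109362 m/s ÷ (0.3048 m/s/ft/s) = 0.358799 ft/s

0.3588 ft/s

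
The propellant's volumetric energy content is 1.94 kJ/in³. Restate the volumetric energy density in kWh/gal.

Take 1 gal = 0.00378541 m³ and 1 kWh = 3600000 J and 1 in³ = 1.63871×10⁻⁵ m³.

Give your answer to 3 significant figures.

1.94 kJ/in³ × 1000 J/kJ ÷ 1.63871×10⁻⁵ m³/in³ = 1.18386×10⁸ J/m³
1.18386×10⁸ J/m³ ÷ 3600000 J/kWh × 0.00378541 m³/gal = 0.124483 kWh/gal

0.124 kWh/gal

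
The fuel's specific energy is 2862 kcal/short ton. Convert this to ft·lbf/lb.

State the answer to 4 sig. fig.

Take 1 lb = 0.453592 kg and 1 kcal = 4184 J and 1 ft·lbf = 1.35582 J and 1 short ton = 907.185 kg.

4416 ft·lbf/lb

2862 kcal/short ton × 4184 J/kcal ÷ 907.185 kg/short ton = 13199.7 J/kg
13199.7 J/kg ÷ 1.35582 J/ft·lbf × 0.453592 kg/lb = 4415.98 ft·lbf/lb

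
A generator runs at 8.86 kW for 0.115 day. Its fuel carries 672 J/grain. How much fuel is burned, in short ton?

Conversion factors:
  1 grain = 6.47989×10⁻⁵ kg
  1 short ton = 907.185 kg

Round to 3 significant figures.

0.00936 short ton

8.86 kW → 8860 W
0.115 day → 9936 s
E = P × t = 8860 × 9936 = 8.8033×10⁷ J
672 J/grain → 1.03705×10⁷ J/kg
m = E / e_s = 8.8033×10⁷ / 1.03705×10⁷ = 8.48879 kg
In short ton: 8.48879 / 907.185 = 0.00935729 short ton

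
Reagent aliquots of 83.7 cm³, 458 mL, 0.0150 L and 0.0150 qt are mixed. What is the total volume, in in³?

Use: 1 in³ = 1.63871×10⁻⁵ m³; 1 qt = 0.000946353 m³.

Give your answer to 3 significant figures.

34.8 in³

83.7 cm³ × 10⁻⁶ = 8.37×10⁻⁵ m³
458 mL × 10⁻⁶ = 4.58×10⁻⁴ m³
0.0150 L × 0.001 = 1.5×10⁻⁵ m³
0.0150 qt × 0.000946353 = 1.41953×10⁻⁵ m³
Total: 8.37×10⁻⁵ + 4.58×10⁻⁴ + 1.5×10⁻⁵ + 1.41953×10⁻⁵ = 5.70895×10⁻⁴ m³
In in³: 5.70895×10⁻⁴ / 1.63871×10⁻⁵ = 34.8381 in³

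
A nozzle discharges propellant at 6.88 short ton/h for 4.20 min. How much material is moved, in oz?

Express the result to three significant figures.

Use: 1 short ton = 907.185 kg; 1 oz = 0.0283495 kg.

1.54×10⁴ oz

6.88 short ton/h → 1.73373 kg/s
4.20 min → 252 s
m = ṁ × t = 1.73373 × 252 = 436.9 kg
In oz: 436.9 / 0.0283495 = 15411.2 oz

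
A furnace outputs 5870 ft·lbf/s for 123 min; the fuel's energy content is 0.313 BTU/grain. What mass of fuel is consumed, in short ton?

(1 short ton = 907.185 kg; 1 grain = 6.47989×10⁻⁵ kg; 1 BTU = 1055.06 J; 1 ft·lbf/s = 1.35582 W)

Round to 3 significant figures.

5870 ft·lbf/s → 7958.66 W
123 min → 7380 s
E = P × t = 7958.66 × 7380 = 5.87349×10⁷ J
0.313 BTU/grain → 5.09629×10⁶ J/kg
m = E / e_s = 5.87349×10⁷ / 5.09629×10⁶ = 11.525 kg
In short ton: 11.525 / 907.185 = 0.0127041 short ton

0.0127 short ton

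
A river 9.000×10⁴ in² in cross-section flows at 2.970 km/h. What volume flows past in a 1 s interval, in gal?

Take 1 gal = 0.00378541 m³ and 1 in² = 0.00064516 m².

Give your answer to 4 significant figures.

1.265×10⁴ gal

2.970 km/h × (1/3.6) = 0.825 m/s
9.000×10⁴ in² × 0.00064516 = 58.0644 m²
V = v × A × t = 0.825 m/s × 58.0644 m² × 1 s = 47.9031 m³
47.9031 m³ ÷ (0.00378541 m³/gal) = 12654.7 gal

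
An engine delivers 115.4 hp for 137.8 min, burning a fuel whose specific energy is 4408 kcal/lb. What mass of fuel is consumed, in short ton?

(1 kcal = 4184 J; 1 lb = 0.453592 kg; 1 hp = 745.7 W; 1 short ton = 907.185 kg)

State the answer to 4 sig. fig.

0.01929 short ton

115.4 hp → 86053.8 W
137.8 min → 8268 s
E = P × t = 86053.8 × 8268 = 7.11493×10⁸ J
4408 kcal/lb → 4.066×10⁷ J/kg
m = E / e_s = 7.11493×10⁸ / 4.066×10⁷ = 17.4986 kg
In short ton: 17.4986 / 907.185 = 0.0192889 short ton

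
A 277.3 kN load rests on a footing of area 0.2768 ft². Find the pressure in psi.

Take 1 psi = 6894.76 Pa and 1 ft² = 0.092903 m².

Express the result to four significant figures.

1564 psi

277.3 kN × 1000 → 277300 N
0.2768 ft² × 0.092903 → 0.0257156 m²
P = F / A = 277300 N / 0.0257156 m² = 1.07833×10⁷ Pa
1.07833×10⁷ Pa ÷ (6894.76 Pa/psi) = 1563.98 psi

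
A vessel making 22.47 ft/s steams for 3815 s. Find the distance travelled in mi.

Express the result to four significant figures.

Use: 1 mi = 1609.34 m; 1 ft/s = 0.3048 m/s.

22.47 ft/s × 0.3048 → 6.84886 m/s
d = v × t = 6.84886 m/s × 3815 s = 26128.4 m
26128.4 m ÷ (1609.34 m/mi) = 16.2355 mi

16.24 mi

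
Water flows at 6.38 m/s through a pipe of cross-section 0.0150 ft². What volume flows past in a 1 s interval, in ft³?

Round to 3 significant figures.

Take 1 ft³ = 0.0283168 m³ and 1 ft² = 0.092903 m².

0.314 ft³

0.0150 ft² × 0.092903 → 0.00139354 m²
V = v × A × t = 6.38 m/s × 0.00139354 m² × 1 s = 0.00889079 m³
0.00889079 m³ ÷ (0.0283168 m³/ft³) = 0.313976 ft³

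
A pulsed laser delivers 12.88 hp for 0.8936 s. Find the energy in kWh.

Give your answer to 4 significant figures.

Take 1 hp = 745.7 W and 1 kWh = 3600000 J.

0.002384 kWh

12.88 hp × 745.7 → 9604.62 W
E = P × t = 9604.62 W × 0.8936 s = 8582.69 J
8582.69 J ÷ (3600000 J/kWh) = 0.00238408 kWh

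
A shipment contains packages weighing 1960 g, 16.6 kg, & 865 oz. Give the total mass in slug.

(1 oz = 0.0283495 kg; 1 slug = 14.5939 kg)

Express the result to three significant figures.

2.95 slug

1960 g × 0.001 → 1.96 kg
16.6 kg (already kg)
865 oz × 0.0283495 → 24.5223 kg
Sum: 1.96 + 16.6 + 24.5223 = 43.0823 kg
In slug: 43.0823 / 14.5939 = 2.95208 slug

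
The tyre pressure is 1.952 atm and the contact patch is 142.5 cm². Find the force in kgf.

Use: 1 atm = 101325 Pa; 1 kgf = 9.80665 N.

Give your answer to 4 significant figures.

1.952 atm × 101325 = 197786 Pa
142.5 cm² × 0.0001 = 0.01425 m²
F = P × A = 197786 Pa × 0.01425 m² = 2818.45 N
2818.45 N ÷ (9.80665 N/kgf) = 287.402 kgf

287.4 kgf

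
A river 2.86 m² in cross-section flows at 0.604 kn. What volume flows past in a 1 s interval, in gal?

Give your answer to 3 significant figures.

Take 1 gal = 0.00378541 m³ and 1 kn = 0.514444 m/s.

235 gal

0.604 kn × 0.514444 → 0.310724 m/s
V = v × A × t = 0.310724 m/s × 2.86 m² × 1 s = 0.888671 m³
0.888671 m³ ÷ (0.00378541 m³/gal) = 234.762 gal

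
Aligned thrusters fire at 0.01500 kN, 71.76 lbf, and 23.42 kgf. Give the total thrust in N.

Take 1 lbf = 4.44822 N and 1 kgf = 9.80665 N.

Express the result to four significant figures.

0.01500 kN × 1000 → 15 N
71.76 lbf × 4.44822 → 319.204 N
23.42 kgf × 9.80665 → 229.672 N
Total: 15 + 319.204 + 229.672 = 563.876 N

563.9 N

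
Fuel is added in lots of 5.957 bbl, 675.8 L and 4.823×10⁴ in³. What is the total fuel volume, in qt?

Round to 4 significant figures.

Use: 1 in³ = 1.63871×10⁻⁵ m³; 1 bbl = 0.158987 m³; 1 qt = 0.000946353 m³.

2550 qt

5.957 bbl × 0.158987 → 0.947086 m³
675.8 L × 0.001 → 0.6758 m³
4.823×10⁴ in³ × 1.63871×10⁻⁵ → 0.79035 m³
Total: 0.947086 + 0.6758 + 0.79035 = 2.41324 m³
In qt: 2.41324 / 0.000946353 = 2550.04 qt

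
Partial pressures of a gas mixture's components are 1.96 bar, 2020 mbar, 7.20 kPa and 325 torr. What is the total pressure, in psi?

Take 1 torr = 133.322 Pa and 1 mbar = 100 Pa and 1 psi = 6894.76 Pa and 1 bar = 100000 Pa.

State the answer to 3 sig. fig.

65.1 psi

1.96 bar × 100000 = 196000 Pa
2020 mbar × 100 = 202000 Pa
7.20 kPa × 1000 = 7200 Pa
325 torr × 133.322 = 43329.6 Pa
Combined: 196000 + 202000 + 7200 + 43329.6 = 448530 Pa
In psi: 448530 / 6894.76 = 65.0538 psi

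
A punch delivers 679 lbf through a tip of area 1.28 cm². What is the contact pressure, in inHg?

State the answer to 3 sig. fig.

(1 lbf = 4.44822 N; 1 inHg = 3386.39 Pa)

6970 inHg

679 lbf × 4.44822 = 3020.34 N
1.28 cm² × 0.0001 = 1.28×10⁻⁴ m²
P = F / A = 3020.34 N / 1.28×10⁻⁴ m² = 2.35964×10⁷ Pa
2.35964×10⁷ Pa ÷ (3386.39 Pa/inHg) = 6968.01 inHg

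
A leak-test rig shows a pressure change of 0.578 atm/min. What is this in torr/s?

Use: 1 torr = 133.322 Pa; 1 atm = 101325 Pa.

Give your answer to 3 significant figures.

0.578 atm/min × 101325 Pa/atm ÷ 60 s/min = 976.098 Pa/s
976.098 Pa/s ÷ 133.322 Pa/torr = 7.32136 torr/s

7.32 torr/s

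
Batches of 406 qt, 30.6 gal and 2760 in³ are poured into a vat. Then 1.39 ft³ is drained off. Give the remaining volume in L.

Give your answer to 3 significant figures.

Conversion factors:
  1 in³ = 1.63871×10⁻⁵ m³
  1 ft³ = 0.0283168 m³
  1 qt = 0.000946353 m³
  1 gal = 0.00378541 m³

506 L

406 qt × 0.000946353 = 0.384219 m³
30.6 gal × 0.00378541 = 0.115834 m³
2760 in³ × 1.63871×10⁻⁵ = 0.0452284 m³
1.39 ft³ × 0.0283168 = 0.0393604 m³
Result: 0.384219 + 0.115834 + 0.0452284 − 0.0393604 = 0.505921 m³
In L: 0.505921 / 0.001 = 505.921 L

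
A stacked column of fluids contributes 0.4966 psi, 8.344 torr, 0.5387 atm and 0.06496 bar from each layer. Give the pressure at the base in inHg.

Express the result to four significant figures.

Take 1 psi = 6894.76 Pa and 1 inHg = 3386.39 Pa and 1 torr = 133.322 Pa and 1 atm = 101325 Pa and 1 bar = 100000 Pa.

0.4966 psi × 6894.76 = 3423.94 Pa
8.344 torr × 133.322 = 1112.44 Pa
0.5387 atm × 101325 = 54583.8 Pa
0.06496 bar × 100000 = 6496 Pa
Combined: 3423.94 + 1112.44 + 54583.8 + 6496 = 65616.2 Pa
In inHg: 65616.2 / 3386.39 = 19.3764 inHg

19.38 inHg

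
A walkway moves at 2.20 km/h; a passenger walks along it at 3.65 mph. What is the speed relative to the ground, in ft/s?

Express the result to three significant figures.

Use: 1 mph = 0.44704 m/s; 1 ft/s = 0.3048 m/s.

2.20 km/h × (1/3.6) → 0.611111 m/s
3.65 mph × 0.44704 → 1.6317 m/s
Total: 0.611111 + 1.6317 = 2.24281 m/s
In ft/s: 2.24281 / 0.3048 = 7.3583 ft/s

7.36 ft/s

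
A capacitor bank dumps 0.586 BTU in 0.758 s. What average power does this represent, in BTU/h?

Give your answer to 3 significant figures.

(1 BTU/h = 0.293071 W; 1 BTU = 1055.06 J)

2780 BTU/h

0.586 BTU × 1055.06 = 618.265 J
P = E / t = 618.265 J / 0.758 s = 815.653 W
815.653 W ÷ (0.293071 W/BTU/h) = 2783.12 BTU/h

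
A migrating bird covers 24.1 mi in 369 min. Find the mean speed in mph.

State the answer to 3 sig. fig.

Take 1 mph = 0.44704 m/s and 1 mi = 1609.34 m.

3.92 mph

24.1 mi × 1609.34 → 38785.1 m
369 min × 60 → 22140 s
v = d / t = 38785.1 m / 22140 s = 1.75181 m/s
1.75181 m/s ÷ (0.44704 m/s/mph) = 3.91869 mph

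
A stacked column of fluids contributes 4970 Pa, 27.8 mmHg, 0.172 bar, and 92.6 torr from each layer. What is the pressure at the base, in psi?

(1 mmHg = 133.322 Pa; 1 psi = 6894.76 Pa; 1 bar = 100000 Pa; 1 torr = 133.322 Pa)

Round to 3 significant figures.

5.54 psi

4970 Pa (already Pa)
27.8 mmHg × 133.322 → 3706.35 Pa
0.172 bar × 100000 → 17200 Pa
92.6 torr × 133.322 → 12345.6 Pa
Combined: 4970 + 3706.35 + 17200 + 12345.6 = 38222 Pa
In psi: 38222 / 6894.76 = 5.54363 psi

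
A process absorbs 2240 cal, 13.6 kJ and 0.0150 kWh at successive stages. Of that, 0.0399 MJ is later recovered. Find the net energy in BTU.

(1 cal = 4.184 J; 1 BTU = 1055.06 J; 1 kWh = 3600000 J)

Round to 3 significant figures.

2240 cal × 4.184 = 9372.16 J
13.6 kJ × 1000 = 13600 J
0.0150 kWh × 3600000 = 54000 J
0.0399 MJ × 1000000 = 39900 J
Sum: 9372.16 + 13600 + 54000 − 39900 = 37072.2 J
In BTU: 37072.2 / 1055.06 = 35.1375 BTU

35.1 BTU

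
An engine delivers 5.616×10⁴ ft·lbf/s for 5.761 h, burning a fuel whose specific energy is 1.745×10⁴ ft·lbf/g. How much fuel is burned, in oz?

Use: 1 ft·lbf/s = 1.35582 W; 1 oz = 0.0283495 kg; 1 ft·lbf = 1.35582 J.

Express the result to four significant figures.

2354 oz

5.616×10⁴ ft·lbf/s → 76142.9 W
5.761 h → 20739.6 s
E = P × t = 76142.9 × 20739.6 = 1.57917×10⁹ J
1.745×10⁴ ft·lbf/g → 2.36591×10⁷ J/kg
m = E / e_s = 1.57917×10⁹ / 2.36591×10⁷ = 66.7468 kg
In oz: 66.7468 / 0.0283495 = 2354.43 oz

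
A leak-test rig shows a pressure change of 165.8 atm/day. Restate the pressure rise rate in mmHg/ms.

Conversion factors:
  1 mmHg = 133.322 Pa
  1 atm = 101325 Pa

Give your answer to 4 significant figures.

0.001458 mmHg/ms

165.8 atm/day × 101325 Pa/atm ÷ 86400 s/day = 194.441 Pa/s
194.441 Pa/s ÷ 133.322 Pa/mmHg × 0.001 s/ms = 0.00145843 mmHg/ms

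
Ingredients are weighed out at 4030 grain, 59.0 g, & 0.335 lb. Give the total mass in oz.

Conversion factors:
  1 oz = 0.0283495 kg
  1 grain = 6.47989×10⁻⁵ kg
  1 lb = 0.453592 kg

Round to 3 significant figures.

16.7 oz

4030 grain × 6.47989×10⁻⁵ = 0.26114 kg
59.0 g × 0.001 = 0.059 kg
0.335 lb × 0.453592 = 0.151953 kg
Total: 0.26114 + 0.059 + 0.151953 = 0.472093 kg
In oz: 0.472093 / 0.0283495 = 16.6526 oz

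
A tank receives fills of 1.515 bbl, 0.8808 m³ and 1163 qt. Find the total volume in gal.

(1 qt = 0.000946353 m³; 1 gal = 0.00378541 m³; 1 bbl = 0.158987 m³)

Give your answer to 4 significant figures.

1.515 bbl × 0.158987 = 0.240865 m³
0.8808 m³ (already m³)
1163 qt × 0.000946353 = 1.10061 m³
Sum: 0.240865 + 0.8808 + 1.10061 = 2.22228 m³
In gal: 2.22228 / 0.00378541 = 587.065 gal

587.1 gal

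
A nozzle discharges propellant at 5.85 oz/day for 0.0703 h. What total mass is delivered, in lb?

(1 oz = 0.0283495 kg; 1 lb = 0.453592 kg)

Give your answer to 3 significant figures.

5.85 oz/day → 1.9195×10⁻⁶ kg/s
0.0703 h → 253.08 s
m = ṁ × t = 1.9195×10⁻⁶ × 253.08 = 4.85787×10⁻⁴ kg
In lb: 4.85787×10⁻⁴ / 0.453592 = 0.00107098 lb

0.00107 lb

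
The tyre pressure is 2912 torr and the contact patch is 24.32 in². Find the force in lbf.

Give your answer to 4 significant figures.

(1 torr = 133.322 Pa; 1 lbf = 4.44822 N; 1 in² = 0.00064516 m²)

1369 lbf

2912 torr × 133.322 = 388234 Pa
24.32 in² × 0.00064516 = 0.0156903 m²
F = P × A = 388234 Pa × 0.0156903 m² = 6091.51 N
6091.51 N ÷ (4.44822 N/lbf) = 1369.43 lbf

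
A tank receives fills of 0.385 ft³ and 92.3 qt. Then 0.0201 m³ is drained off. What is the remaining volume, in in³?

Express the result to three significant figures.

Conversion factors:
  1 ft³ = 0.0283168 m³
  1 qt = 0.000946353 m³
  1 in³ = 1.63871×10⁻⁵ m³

4770 in³

0.385 ft³ × 0.0283168 = 0.010902 m³
92.3 qt × 0.000946353 = 0.0873484 m³
0.0201 m³ (already m³)
Sum: 0.010902 + 0.0873484 − 0.0201 = 0.0781504 m³
In in³: 0.0781504 / 1.63871×10⁻⁵ = 4769.02 in³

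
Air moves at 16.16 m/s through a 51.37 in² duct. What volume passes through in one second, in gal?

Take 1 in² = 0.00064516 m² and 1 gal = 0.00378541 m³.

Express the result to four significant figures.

51.37 in² × 0.00064516 = 0.0331419 m²
V = v × A × t = 16.16 m/s × 0.0331419 m² × 1 s = 0.535573 m³
0.535573 m³ ÷ (0.00378541 m³/gal) = 141.483 gal

141.5 gal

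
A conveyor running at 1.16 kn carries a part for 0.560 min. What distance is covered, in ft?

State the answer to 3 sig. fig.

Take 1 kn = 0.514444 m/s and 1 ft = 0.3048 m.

65.8 ft

1.16 kn × 0.514444 → 0.596755 m/s
0.560 min × 60 → 33.6 s
d = v × t = 0.596755 m/s × 33.6 s = 20.051 m
20.051 m ÷ (0.3048 m/ft) = 65.7841 ft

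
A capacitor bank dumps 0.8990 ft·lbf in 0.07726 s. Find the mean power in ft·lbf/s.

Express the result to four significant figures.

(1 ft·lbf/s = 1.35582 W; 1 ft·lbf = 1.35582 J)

0.8990 ft·lbf × 1.35582 = 1.21888 J
P = E / t = 1.21888 J / 0.07726 s = 15.7763 W
15.7763 W ÷ (1.35582 W/ft·lbf/s) = 11.636 ft·lbf/s

11.64 ft·lbf/s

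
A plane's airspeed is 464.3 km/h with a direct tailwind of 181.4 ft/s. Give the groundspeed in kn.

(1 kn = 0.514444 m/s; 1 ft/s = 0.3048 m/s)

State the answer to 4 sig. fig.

358.2 kn

464.3 km/h × (1/3.6) → 128.972 m/s
181.4 ft/s × 0.3048 → 55.2907 m/s
Combined: 128.972 + 55.2907 = 184.263 m/s
In kn: 184.263 / 0.514444 = 358.179 kn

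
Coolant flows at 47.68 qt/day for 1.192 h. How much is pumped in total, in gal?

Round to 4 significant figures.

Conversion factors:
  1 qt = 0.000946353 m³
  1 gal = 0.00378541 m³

0.5920 gal

47.68 qt/day → 5.22247×10⁻⁷ m³/s
1.192 h → 4291.2 s
V = Q × t = 5.22247×10⁻⁷ × 4291.2 = 0.00224107 m³
In gal: 0.00224107 / 0.00378541 = 0.592028 gal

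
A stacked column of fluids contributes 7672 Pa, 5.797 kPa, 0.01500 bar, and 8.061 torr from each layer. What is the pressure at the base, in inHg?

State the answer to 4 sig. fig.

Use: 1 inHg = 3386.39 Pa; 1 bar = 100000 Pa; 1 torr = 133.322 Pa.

7672 Pa (already Pa)
5.797 kPa × 1000 = 5797 Pa
0.01500 bar × 100000 = 1500 Pa
8.061 torr × 133.322 = 1074.71 Pa
Sum: 7672 + 5797 + 1500 + 1074.71 = 16043.7 Pa
In inHg: 16043.7 / 3386.39 = 4.7377 inHg

4.738 inHg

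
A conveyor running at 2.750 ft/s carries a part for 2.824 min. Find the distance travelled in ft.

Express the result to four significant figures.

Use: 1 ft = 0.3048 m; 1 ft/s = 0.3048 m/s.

466.0 ft

2.750 ft/s × 0.3048 = 0.8382 m/s
2.824 min × 60 = 169.44 s
d = v × t = 0.8382 m/s × 169.44 s = 142.025 m
142.025 m ÷ (0.3048 m/ft) = 465.961 ft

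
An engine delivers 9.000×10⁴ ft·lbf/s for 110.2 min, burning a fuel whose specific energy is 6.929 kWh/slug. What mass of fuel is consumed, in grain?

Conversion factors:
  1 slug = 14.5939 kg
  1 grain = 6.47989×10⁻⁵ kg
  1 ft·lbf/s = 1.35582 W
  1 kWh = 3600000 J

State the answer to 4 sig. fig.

7.285×10⁶ grain

9.000×10⁴ ft·lbf/s → 122024 W
110.2 min → 6612 s
E = P × t = 122024 × 6612 = 8.06823×10⁸ J
6.929 kWh/slug → 1.70923×10⁶ J/kg
m = E / e_s = 8.06823×10⁸ / 1.70923×10⁶ = 472.039 kg
In grain: 472.039 / 6.47989×10⁻⁵ = 7.28468×10⁶ grain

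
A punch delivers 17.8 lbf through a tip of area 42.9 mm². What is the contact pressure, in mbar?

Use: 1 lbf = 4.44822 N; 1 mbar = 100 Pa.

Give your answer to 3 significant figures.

17.8 lbf × 4.44822 = 79.1783 N
42.9 mm² × 10⁻⁶ = 4.29×10⁻⁵ m²
P = F / A = 79.1783 N / 4.29×10⁻⁵ m² = 1.84565×10⁶ Pa
1.84565×10⁶ Pa ÷ (100 Pa/mbar) = 18456.5 mbar

1.85×10⁴ mbar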